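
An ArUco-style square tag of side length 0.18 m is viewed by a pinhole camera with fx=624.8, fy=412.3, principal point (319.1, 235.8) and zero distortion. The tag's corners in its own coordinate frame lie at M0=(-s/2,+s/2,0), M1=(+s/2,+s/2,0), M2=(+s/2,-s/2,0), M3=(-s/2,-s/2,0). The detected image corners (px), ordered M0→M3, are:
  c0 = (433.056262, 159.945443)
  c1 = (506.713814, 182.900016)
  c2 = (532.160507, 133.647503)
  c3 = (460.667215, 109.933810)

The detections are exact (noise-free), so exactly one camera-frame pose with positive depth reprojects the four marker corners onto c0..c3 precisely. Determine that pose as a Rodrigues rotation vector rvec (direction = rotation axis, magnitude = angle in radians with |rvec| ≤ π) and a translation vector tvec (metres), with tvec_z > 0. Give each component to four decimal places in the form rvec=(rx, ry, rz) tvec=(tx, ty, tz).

rvec=(-0.1169, -0.2138, 0.3788) tvec=(0.3506, -0.2882, 1.3305)

Intrinsics K: fx=624.8, fy=412.3, cx=319.1, cy=235.8
Marker side s = 0.18 m; corners in marker frame (Z=0):
  M0 = (-0.0900, +0.0900, 0)
  M1 = (+0.0900, +0.0900, 0)
  M2 = (+0.0900, -0.0900, 0)
  M3 = (-0.0900, -0.0900, 0)
Detected image corners:
  c0 = (433.056262, 159.945443) px
  c1 = (506.713814, 182.900016) px
  c2 = (532.160507, 133.647503) px
  c3 = (460.667215, 109.933810) px
Planar DLT: solve 8×8 A·h = b for H (H[2,2]=1):
  H  [+470.28145 -202.80669 +483.74047]
  H  [+150.03088 +258.86661 +146.49607]
  H  [+0.13898 -0.11487 +1.00000]
B = K⁻¹H; ‖b₁‖=0.751620, ‖b₂‖=0.751620; λ = 2/(‖b₁‖+‖b₂‖) = 1.330460, sign → tz>0 ⇒ λ=+1.330460
r₁ = λ·B[:,0] = (+0.90699,+0.37839,+0.18490); r₂ = λ·B[:,1] = (-0.35381,+0.92275,-0.15283)
r₃ = r₁×r₂ = (-0.22845,+0.07320,+0.97080); SVD([r₁ r₂ r₃]) → R = UVᵀ:
  R  [+0.90699 -0.35381 -0.22845]
  R  [+0.37839 +0.92275 +0.07320]
  R  [+0.18490 -0.15283 +0.97080]
t = (+0.35059, -0.28818, +1.33046) m
tr R = 2.800539; θ = arccos((tr R − 1)/2) = 0.450408 rad = 25.806°
axis k = ((R−Rᵀ)₃₂, (R−Rᵀ)₁₃, (R−Rᵀ)₂₁) / (2 sinθ) = (-0.259602, -0.474755, +0.840961)
rvec = θ·k = (-0.116927, -0.213833, +0.378775)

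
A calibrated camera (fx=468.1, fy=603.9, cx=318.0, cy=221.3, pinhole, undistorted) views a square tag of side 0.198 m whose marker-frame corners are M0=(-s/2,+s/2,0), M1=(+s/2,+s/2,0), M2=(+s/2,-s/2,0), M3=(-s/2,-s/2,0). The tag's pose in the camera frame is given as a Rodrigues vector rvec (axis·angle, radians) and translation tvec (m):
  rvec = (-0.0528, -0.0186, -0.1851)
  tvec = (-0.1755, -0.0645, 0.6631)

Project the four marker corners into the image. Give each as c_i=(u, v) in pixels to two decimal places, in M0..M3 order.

c0=(136.31, 268.11) c1=(275.51, 234.57) c2=(250.65, 59.31) c3=(113.38, 91.14)

Intrinsics K: fx=468.1, fy=603.9, cx=318.0, cy=221.3
Marker side s = 0.198 m; corners in marker frame (Z=0):
  M0 = (-0.0990, +0.0990, 0)
  M1 = (+0.0990, +0.0990, 0)
  M2 = (+0.0990, -0.0990, 0)
  M3 = (-0.0990, -0.0990, 0)
rvec = (-0.0528, -0.0186, -0.1851), |rvec| = θ = 0.19338 rad = 11.080°
Rodrigues: sinθ=0.19218, 1−cosθ=0.01864; R = I + sinθ·[k]× + (1−cosθ)·[k]×²:
    [+0.98275 +0.18444 -0.01361]
    [-0.18346 +0.98153 +0.05419]
    [+0.02336 -0.05076 +0.99844]
t = (-0.1755, -0.0645, 0.6631) m
M0: Pc = R·M0+t = (-0.25453, +0.05083, +0.65576); u = 468.1·(-0.25453)/0.65576 + 318.0 = 136.3081, v = 603.9·(+0.05083)/0.65576 + 221.3 = 268.1138
M1: Pc = R·M1+t = (-0.05995, +0.01451, +0.66039); u = 468.1·(-0.05995)/0.66039 + 318.0 = 275.5070, v = 603.9·(+0.01451)/0.66039 + 221.3 = 234.5682
M2: Pc = R·M2+t = (-0.09647, -0.17983, +0.67044); u = 468.1·(-0.09647)/0.67044 + 318.0 = 250.6465, v = 603.9·(-0.17983)/0.67044 + 221.3 = 59.3133
M3: Pc = R·M3+t = (-0.29105, -0.14351, +0.66581); u = 468.1·(-0.29105)/0.66581 + 318.0 = 113.3760, v = 603.9·(-0.14351)/0.66581 + 221.3 = 91.1353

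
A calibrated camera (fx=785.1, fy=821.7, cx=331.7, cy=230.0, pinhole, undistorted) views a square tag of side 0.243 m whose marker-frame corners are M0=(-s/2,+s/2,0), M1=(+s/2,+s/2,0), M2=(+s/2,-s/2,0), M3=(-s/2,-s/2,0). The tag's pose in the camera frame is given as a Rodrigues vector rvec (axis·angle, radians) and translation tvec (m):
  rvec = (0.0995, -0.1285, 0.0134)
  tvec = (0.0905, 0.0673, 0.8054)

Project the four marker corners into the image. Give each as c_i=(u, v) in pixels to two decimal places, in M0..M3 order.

c0=(299.99, 422.02) c1=(528.31, 416.48) c2=(538.76, 176.44) c3=(303.85, 172.50)

Intrinsics K: fx=785.1, fy=821.7, cx=331.7, cy=230.0
Marker side s = 0.243 m; corners in marker frame (Z=0):
  M0 = (-0.1215, +0.1215, 0)
  M1 = (+0.1215, +0.1215, 0)
  M2 = (+0.1215, -0.1215, 0)
  M3 = (-0.1215, -0.1215, 0)
rvec = (0.0995, -0.1285, 0.0134), |rvec| = θ = 0.16307 rad = 9.343°
Rodrigues: sinθ=0.16235, 1−cosθ=0.01327; R = I + sinθ·[k]× + (1−cosθ)·[k]×²:
    [+0.99167 -0.01972 -0.12727]
    [+0.00696 +0.99497 -0.09992]
    [+0.12860 +0.09820 +0.98682]
t = (0.0905, 0.0673, 0.8054) m
M0: Pc = R·M0+t = (-0.03238, +0.18734, +0.80171); u = 785.1·(-0.03238)/0.80171 + 331.7 = 299.9867, v = 821.7·(+0.18734)/0.80171 + 230.0 = 422.0151
M1: Pc = R·M1+t = (+0.20859, +0.18903, +0.83296); u = 785.1·(+0.20859)/0.83296 + 331.7 = 528.3081, v = 821.7·(+0.18903)/0.83296 + 230.0 = 416.4804
M2: Pc = R·M2+t = (+0.21338, -0.05274, +0.80909); u = 785.1·(+0.21338)/0.80909 + 331.7 = 538.7564, v = 821.7·(-0.05274)/0.80909 + 230.0 = 176.4351
M3: Pc = R·M3+t = (-0.02759, -0.05443, +0.77784); u = 785.1·(-0.02759)/0.77784 + 331.7 = 303.8503, v = 821.7·(-0.05443)/0.77784 + 230.0 = 172.4960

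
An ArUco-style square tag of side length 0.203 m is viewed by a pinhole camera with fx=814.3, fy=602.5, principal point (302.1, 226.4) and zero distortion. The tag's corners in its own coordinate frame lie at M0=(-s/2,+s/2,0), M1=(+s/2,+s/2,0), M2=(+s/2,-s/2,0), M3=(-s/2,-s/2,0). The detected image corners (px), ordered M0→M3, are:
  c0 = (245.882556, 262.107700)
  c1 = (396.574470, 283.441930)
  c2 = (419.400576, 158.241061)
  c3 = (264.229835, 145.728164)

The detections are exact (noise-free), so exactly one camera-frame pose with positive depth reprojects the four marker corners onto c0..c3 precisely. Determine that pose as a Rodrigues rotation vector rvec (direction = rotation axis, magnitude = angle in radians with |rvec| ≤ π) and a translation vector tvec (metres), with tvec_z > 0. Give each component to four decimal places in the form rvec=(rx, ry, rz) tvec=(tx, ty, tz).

Intrinsics K: fx=814.3, fy=602.5, cx=302.1, cy=226.4
Marker side s = 0.203 m; corners in marker frame (Z=0):
  M0 = (-0.1015, +0.1015, 0)
  M1 = (+0.1015, +0.1015, 0)
  M2 = (+0.1015, -0.1015, 0)
  M3 = (-0.1015, -0.1015, 0)
Detected image corners:
  c0 = (245.882556, 262.107700) px
  c1 = (396.574470, 283.441930) px
  c2 = (419.400576, 158.241061) px
  c3 = (264.229835, 145.728164) px
Planar DLT: solve 8×8 A·h = b for H (H[2,2]=1):
  H  [+629.61517 -69.80961 +328.52914]
  H  [+4.37112 +614.18099 +212.63605]
  H  [-0.37293 +0.09407 +1.00000]
B = K⁻¹H; ‖b₁‖=0.995859, ‖b₂‖=0.995859; λ = 2/(‖b₁‖+‖b₂‖) = 1.004158, sign → tz>0 ⇒ λ=+1.004158
r₁ = λ·B[:,0] = (+0.91534,+0.14800,-0.37448); r₂ = λ·B[:,1] = (-0.12113,+0.98813,+0.09446)
r₃ = r₁×r₂ = (+0.38402,-0.04110,+0.92241); SVD([r₁ r₂ r₃]) → R = UVᵀ:
  R  [+0.91534 -0.12113 +0.38402]
  R  [+0.14800 +0.98813 -0.04110]
  R  [-0.37448 +0.09446 +0.92241]
t = (+0.03259, -0.02294, +1.00416) m
tr R = 2.825886; θ = arccos((tr R − 1)/2) = 0.420357 rad = 24.085°
axis k = ((R−Rᵀ)₃₂, (R−Rᵀ)₁₃, (R−Rᵀ)₂₁) / (2 sinθ) = (+0.166089, +0.929343, +0.329750)
rvec = θ·k = (+0.069817, +0.390656, +0.138613)

rvec=(0.0698, 0.3907, 0.1386) tvec=(0.0326, -0.0229, 1.0042)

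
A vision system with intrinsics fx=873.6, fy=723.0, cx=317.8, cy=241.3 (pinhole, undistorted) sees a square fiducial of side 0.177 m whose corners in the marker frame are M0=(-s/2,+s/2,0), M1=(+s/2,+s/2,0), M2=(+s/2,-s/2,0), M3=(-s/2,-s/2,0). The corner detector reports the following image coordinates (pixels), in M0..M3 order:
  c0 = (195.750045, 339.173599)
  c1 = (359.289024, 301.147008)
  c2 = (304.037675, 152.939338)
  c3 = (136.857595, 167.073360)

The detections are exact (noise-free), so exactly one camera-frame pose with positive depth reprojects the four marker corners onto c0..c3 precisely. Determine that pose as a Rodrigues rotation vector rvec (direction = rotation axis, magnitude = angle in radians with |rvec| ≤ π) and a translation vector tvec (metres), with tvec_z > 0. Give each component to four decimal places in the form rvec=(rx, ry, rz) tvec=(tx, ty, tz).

Intrinsics K: fx=873.6, fy=723.0, cx=317.8, cy=241.3
Marker side s = 0.177 m; corners in marker frame (Z=0):
  M0 = (-0.0885, +0.0885, 0)
  M1 = (+0.0885, +0.0885, 0)
  M2 = (+0.0885, -0.0885, 0)
  M3 = (-0.0885, -0.0885, 0)
Detected image corners:
  c0 = (195.750045, 339.173599) px
  c1 = (359.289024, 301.147008) px
  c2 = (304.037675, 152.939338) px
  c3 = (136.857595, 167.073360) px
Planar DLT: solve 8×8 A·h = b for H (H[2,2]=1):
  H  [+1137.84316 +282.44694 +254.56494]
  H  [+49.78713 +862.09717 +238.02310]
  H  [+0.81718 -0.15764 +1.00000]
B = K⁻¹H; ‖b₁‖=1.311403, ‖b₂‖=1.311403; λ = 2/(‖b₁‖+‖b₂‖) = 0.762542, sign → tz>0 ⇒ λ=+0.762542
r₁ = λ·B[:,0] = (+0.76651,-0.15546,+0.62314); r₂ = λ·B[:,1] = (+0.29027,+0.94937,-0.12021)
r₃ = r₁×r₂ = (-0.57290,+0.27302,+0.77282); SVD([r₁ r₂ r₃]) → R = UVᵀ:
  R  [+0.76651 +0.29027 -0.57290]
  R  [-0.15546 +0.94937 +0.27302]
  R  [+0.62314 -0.12021 +0.77282]
t = (-0.05520, -0.00346, +0.76254) m
tr R = 2.488693; θ = arccos((tr R − 1)/2) = 0.731240 rad = 41.897°
axis k = ((R−Rᵀ)₃₂, (R−Rᵀ)₁₃, (R−Rᵀ)₂₁) / (2 sinθ) = (-0.294418, -0.895511, -0.333733)
rvec = θ·k = (-0.215291, -0.654834, -0.244039)

rvec=(-0.2153, -0.6548, -0.2440) tvec=(-0.0552, -0.0035, 0.7625)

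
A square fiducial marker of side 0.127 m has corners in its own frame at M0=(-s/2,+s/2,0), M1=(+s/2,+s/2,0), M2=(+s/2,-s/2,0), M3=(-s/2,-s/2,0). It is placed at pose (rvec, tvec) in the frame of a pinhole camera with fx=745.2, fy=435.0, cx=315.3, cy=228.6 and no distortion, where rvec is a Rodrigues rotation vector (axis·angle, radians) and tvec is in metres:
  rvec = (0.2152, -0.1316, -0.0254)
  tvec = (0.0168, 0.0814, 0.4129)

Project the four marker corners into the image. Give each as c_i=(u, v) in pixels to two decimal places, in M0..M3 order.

Intrinsics K: fx=745.2, fy=435.0, cx=315.3, cy=228.6
Marker side s = 0.127 m; corners in marker frame (Z=0):
  M0 = (-0.0635, +0.0635, 0)
  M1 = (+0.0635, +0.0635, 0)
  M2 = (+0.0635, -0.0635, 0)
  M3 = (-0.0635, -0.0635, 0)
rvec = (0.2152, -0.1316, -0.0254), |rvec| = θ = 0.25352 rad = 14.526°
Rodrigues: sinθ=0.25082, 1−cosθ=0.03197; R = I + sinθ·[k]× + (1−cosθ)·[k]×²:
    [+0.99107 +0.01104 -0.13291]
    [-0.03921 +0.97665 -0.21124]
    [+0.12748 +0.21456 +0.96836]
t = (0.0168, 0.0814, 0.4129) m
M0: Pc = R·M0+t = (-0.04543, +0.14591, +0.41843); u = 745.2·(-0.04543)/0.41843 + 315.3 = 234.3893, v = 435.0·(+0.14591)/0.41843 + 228.6 = 380.2851
M1: Pc = R·M1+t = (+0.08043, +0.14093, +0.43462); u = 745.2·(+0.08043)/0.43462 + 315.3 = 453.2124, v = 435.0·(+0.14093)/0.43462 + 228.6 = 369.6504
M2: Pc = R·M2+t = (+0.07903, +0.01689, +0.40737); u = 745.2·(+0.07903)/0.40737 + 315.3 = 459.8718, v = 435.0·(+0.01689)/0.40737 + 228.6 = 246.6386
M3: Pc = R·M3+t = (-0.04683, +0.02187, +0.39118); u = 745.2·(-0.04683)/0.39118 + 315.3 = 226.0810, v = 435.0·(+0.02187)/0.39118 + 228.6 = 252.9231

c0=(234.39, 380.29) c1=(453.21, 369.65) c2=(459.87, 246.64) c3=(226.08, 252.92)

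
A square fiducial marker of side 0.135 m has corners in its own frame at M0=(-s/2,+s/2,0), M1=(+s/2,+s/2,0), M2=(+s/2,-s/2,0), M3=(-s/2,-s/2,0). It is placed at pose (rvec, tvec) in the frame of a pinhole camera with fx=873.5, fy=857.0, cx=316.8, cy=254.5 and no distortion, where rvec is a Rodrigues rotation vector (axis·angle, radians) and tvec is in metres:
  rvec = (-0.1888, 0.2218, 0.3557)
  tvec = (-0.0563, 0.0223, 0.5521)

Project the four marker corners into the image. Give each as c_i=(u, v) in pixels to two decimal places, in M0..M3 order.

c0=(94.11, 350.51) c1=(284.92, 427.63) c2=(364.77, 226.14) c3=(175.74, 163.23)

Intrinsics K: fx=873.5, fy=857.0, cx=316.8, cy=254.5
Marker side s = 0.135 m; corners in marker frame (Z=0):
  M0 = (-0.0675, +0.0675, 0)
  M1 = (+0.0675, +0.0675, 0)
  M2 = (+0.0675, -0.0675, 0)
  M3 = (-0.0675, -0.0675, 0)
rvec = (-0.1888, 0.2218, 0.3557), |rvec| = θ = 0.45974 rad = 26.341°
Rodrigues: sinθ=0.44372, 1−cosθ=0.10383; R = I + sinθ·[k]× + (1−cosθ)·[k]×²:
    [+0.91368 -0.36387 +0.18108]
    [+0.32273 +0.92033 +0.22098]
    [-0.24706 -0.14346 +0.95832]
t = (-0.0563, 0.0223, 0.5521) m
M0: Pc = R·M0+t = (-0.14253, +0.06264, +0.55909); u = 873.5·(-0.14253)/0.55909 + 316.8 = 94.1106, v = 857.0·(+0.06264)/0.55909 + 254.5 = 350.5145
M1: Pc = R·M1+t = (-0.01919, +0.10621, +0.52574); u = 873.5·(-0.01919)/0.52574 + 316.8 = 284.9194, v = 857.0·(+0.10621)/0.52574 + 254.5 = 427.6260
M2: Pc = R·M2+t = (+0.02993, -0.01804, +0.54511); u = 873.5·(+0.02993)/0.54511 + 316.8 = 364.7685, v = 857.0·(-0.01804)/0.54511 + 254.5 = 226.1408
M3: Pc = R·M3+t = (-0.09341, -0.06161, +0.57846); u = 873.5·(-0.09341)/0.57846 + 316.8 = 175.7441, v = 857.0·(-0.06161)/0.57846 + 254.5 = 163.2283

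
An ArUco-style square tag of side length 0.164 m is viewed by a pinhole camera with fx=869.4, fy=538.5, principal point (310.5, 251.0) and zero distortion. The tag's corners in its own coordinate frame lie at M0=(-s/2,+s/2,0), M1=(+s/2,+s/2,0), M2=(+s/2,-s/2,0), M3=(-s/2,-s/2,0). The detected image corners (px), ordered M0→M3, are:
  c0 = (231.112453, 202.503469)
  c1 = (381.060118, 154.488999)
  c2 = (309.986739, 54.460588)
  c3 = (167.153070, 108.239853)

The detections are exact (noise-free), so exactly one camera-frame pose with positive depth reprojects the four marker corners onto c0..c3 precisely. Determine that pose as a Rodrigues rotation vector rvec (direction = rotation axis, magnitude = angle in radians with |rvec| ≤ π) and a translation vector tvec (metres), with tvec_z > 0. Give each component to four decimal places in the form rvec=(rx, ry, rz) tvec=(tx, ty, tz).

Intrinsics K: fx=869.4, fy=538.5, cx=310.5, cy=251.0
Marker side s = 0.164 m; corners in marker frame (Z=0):
  M0 = (-0.0820, +0.0820, 0)
  M1 = (+0.0820, +0.0820, 0)
  M2 = (+0.0820, -0.0820, 0)
  M3 = (-0.0820, -0.0820, 0)
Detected image corners:
  c0 = (231.112453, 202.503469) px
  c1 = (381.060118, 154.488999) px
  c2 = (309.986739, 54.460588) px
  c3 = (167.153070, 108.239853) px
Planar DLT: solve 8×8 A·h = b for H (H[2,2]=1):
  H  [+779.02825 +382.55574 +269.53996]
  H  [-364.60416 +578.20970 +130.37707]
  H  [-0.41645 -0.10425 +1.00000]
B = K⁻¹H; ‖b₁‖=1.224036, ‖b₂‖=1.224036; λ = 2/(‖b₁‖+‖b₂‖) = 0.816969, sign → tz>0 ⇒ λ=+0.816969
r₁ = λ·B[:,0] = (+0.85356,-0.39456,-0.34023); r₂ = λ·B[:,1] = (+0.38990,+0.91691,-0.08516)
r₃ = r₁×r₂ = (+0.34556,-0.05996,+0.93648); SVD([r₁ r₂ r₃]) → R = UVᵀ:
  R  [+0.85356 +0.38990 +0.34556]
  R  [-0.39456 +0.91691 -0.05996]
  R  [-0.34023 -0.08516 +0.93648]
t = (-0.03849, -0.18300, +0.81697) m
tr R = 2.706946; θ = arccos((tr R − 1)/2) = 0.548183 rad = 31.409°
axis k = ((R−Rᵀ)₃₂, (R−Rᵀ)₁₃, (R−Rᵀ)₂₁) / (2 sinθ) = (-0.024180, +0.657980, -0.752647)
rvec = θ·k = (-0.013255, +0.360693, -0.412588)

rvec=(-0.0133, 0.3607, -0.4126) tvec=(-0.0385, -0.1830, 0.8170)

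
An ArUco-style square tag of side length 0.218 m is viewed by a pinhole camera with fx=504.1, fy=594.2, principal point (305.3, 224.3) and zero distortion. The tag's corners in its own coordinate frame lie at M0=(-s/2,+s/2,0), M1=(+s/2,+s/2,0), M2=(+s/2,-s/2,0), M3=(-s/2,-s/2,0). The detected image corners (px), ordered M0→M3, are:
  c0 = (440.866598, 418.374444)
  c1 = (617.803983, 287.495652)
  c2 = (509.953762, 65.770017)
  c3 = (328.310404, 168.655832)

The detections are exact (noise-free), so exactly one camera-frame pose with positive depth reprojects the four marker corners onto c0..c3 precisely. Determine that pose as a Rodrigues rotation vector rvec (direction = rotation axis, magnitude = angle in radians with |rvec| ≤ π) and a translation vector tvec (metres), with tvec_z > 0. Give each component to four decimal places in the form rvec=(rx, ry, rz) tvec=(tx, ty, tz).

Intrinsics K: fx=504.1, fy=594.2, cx=305.3, cy=224.3
Marker side s = 0.218 m; corners in marker frame (Z=0):
  M0 = (-0.1090, +0.1090, 0)
  M1 = (+0.1090, +0.1090, 0)
  M2 = (+0.1090, -0.1090, 0)
  M3 = (-0.1090, -0.1090, 0)
Detected image corners:
  c0 = (440.866598, 418.374444) px
  c1 = (617.803983, 287.495652) px
  c2 = (509.953762, 65.770017) px
  c3 = (328.310404, 168.655832) px
Planar DLT: solve 8×8 A·h = b for H (H[2,2]=1):
  H  [+1042.31720 +427.03731 +477.77324]
  H  [-426.10813 +1039.41942 +230.01172]
  H  [+0.46325 -0.16434 +1.00000]
B = K⁻¹H; ‖b₁‖=2.050372, ‖b₂‖=2.050372; λ = 2/(‖b₁‖+‖b₂‖) = 0.487716, sign → tz>0 ⇒ λ=+0.487716
r₁ = λ·B[:,0] = (+0.87161,-0.43503,+0.22594); r₂ = λ·B[:,1] = (+0.46170,+0.88341,-0.08015)
r₃ = r₁×r₂ = (-0.16472,+0.17418,+0.97084); SVD([r₁ r₂ r₃]) → R = UVᵀ:
  R  [+0.87161 +0.46170 -0.16472]
  R  [-0.43503 +0.88341 +0.17418]
  R  [+0.22594 -0.08015 +0.97084]
t = (+0.16687, +0.00469, +0.48772) m
tr R = 2.725852; θ = arccos((tr R − 1)/2) = 0.529765 rad = 30.353°
axis k = ((R−Rᵀ)₃₂, (R−Rᵀ)₁₃, (R−Rᵀ)₂₁) / (2 sinθ) = (-0.251647, -0.386541, -0.887277)
rvec = θ·k = (-0.133314, -0.204776, -0.470048)

rvec=(-0.1333, -0.2048, -0.4700) tvec=(0.1669, 0.0047, 0.4877)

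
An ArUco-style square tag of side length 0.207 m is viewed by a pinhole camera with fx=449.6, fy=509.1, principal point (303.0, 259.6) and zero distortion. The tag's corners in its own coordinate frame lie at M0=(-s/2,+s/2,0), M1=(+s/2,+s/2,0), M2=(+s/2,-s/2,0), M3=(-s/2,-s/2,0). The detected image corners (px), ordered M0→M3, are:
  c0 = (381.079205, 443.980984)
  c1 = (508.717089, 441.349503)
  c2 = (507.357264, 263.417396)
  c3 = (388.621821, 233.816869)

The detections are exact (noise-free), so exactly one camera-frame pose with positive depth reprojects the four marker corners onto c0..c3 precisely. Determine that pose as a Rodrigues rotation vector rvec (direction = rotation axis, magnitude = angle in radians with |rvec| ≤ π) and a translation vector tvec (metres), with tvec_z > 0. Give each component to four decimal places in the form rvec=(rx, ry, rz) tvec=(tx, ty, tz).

rvec=(-0.1609, -0.4880, 0.1178) tvec=(0.1830, 0.0905, 0.5531)

Intrinsics K: fx=449.6, fy=509.1, cx=303.0, cy=259.6
Marker side s = 0.207 m; corners in marker frame (Z=0):
  M0 = (-0.1035, +0.1035, 0)
  M1 = (+0.1035, +0.1035, 0)
  M2 = (+0.1035, -0.1035, 0)
  M3 = (-0.1035, -0.1035, 0)
Detected image corners:
  c0 = (381.079205, 443.980984) px
  c1 = (508.717089, 441.349503) px
  c2 = (507.357264, 263.417396) px
  c3 = (388.621821, 233.816869) px
Planar DLT: solve 8×8 A·h = b for H (H[2,2]=1):
  H  [+962.80253 -159.71439 +451.75729]
  H  [+353.03012 +817.26845 +342.91918]
  H  [+0.82525 -0.32841 +1.00000]
B = K⁻¹H; ‖b₁‖=1.807912, ‖b₂‖=1.807912; λ = 2/(‖b₁‖+‖b₂‖) = 0.553124, sign → tz>0 ⇒ λ=+0.553124
r₁ = λ·B[:,0] = (+0.87687,+0.15080,+0.45647); r₂ = λ·B[:,1] = (-0.07407,+0.98057,-0.18165)
r₃ = r₁×r₂ = (-0.47499,+0.12547,+0.87100); SVD([r₁ r₂ r₃]) → R = UVᵀ:
  R  [+0.87687 -0.07407 -0.47499]
  R  [+0.15080 +0.98057 +0.12547]
  R  [+0.45647 -0.18165 +0.87100]
t = (+0.18301, +0.09052, +0.55312) m
tr R = 2.728437; θ = arccos((tr R − 1)/2) = 0.527201 rad = 30.206°
axis k = ((R−Rᵀ)₃₂, (R−Rᵀ)₁₃, (R−Rᵀ)₂₁) / (2 sinθ) = (-0.305224, -0.925688, +0.223473)
rvec = θ·k = (-0.160914, -0.488024, +0.117815)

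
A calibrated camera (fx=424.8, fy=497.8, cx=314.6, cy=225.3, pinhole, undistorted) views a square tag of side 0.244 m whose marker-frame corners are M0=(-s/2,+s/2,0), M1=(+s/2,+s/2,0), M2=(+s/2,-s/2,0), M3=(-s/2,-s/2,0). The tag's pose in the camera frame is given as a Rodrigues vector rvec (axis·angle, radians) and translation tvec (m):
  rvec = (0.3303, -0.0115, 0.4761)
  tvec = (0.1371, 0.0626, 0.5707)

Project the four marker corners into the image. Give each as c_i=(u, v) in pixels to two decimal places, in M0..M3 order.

Intrinsics K: fx=424.8, fy=497.8, cx=314.6, cy=225.3
Marker side s = 0.244 m; corners in marker frame (Z=0):
  M0 = (-0.1220, +0.1220, 0)
  M1 = (+0.1220, +0.1220, 0)
  M2 = (+0.1220, -0.1220, 0)
  M3 = (-0.1220, -0.1220, 0)
rvec = (0.3303, -0.0115, 0.4761), |rvec| = θ = 0.57957 rad = 33.207°
Rodrigues: sinθ=0.54766, 1−cosθ=0.16330; R = I + sinθ·[k]× + (1−cosθ)·[k]×²:
    [+0.88974 -0.45174 +0.06558]
    [+0.44804 +0.83676 -0.31478]
    [+0.08732 +0.30945 +0.94690]
t = (0.1371, 0.0626, 0.5707) m
M0: Pc = R·M0+t = (-0.02656, +0.11002, +0.59780); u = 424.8·(-0.02656)/0.59780 + 314.6 = 295.7264, v = 497.8·(+0.11002)/0.59780 + 225.3 = 316.9188
M1: Pc = R·M1+t = (+0.19054, +0.21935, +0.61911); u = 424.8·(+0.19054)/0.61911 + 314.6 = 445.3364, v = 497.8·(+0.21935)/0.61911 + 225.3 = 401.6681
M2: Pc = R·M2+t = (+0.30076, +0.01518, +0.54360); u = 424.8·(+0.30076)/0.54360 + 314.6 = 549.6312, v = 497.8·(+0.01518)/0.54360 + 225.3 = 239.1977
M3: Pc = R·M3+t = (+0.08366, -0.09415, +0.52229); u = 424.8·(+0.08366)/0.52229 + 314.6 = 382.6469, v = 497.8·(-0.09415)/0.52229 + 225.3 = 135.5688

c0=(295.73, 316.92) c1=(445.34, 401.67) c2=(549.63, 239.20) c3=(382.65, 135.57)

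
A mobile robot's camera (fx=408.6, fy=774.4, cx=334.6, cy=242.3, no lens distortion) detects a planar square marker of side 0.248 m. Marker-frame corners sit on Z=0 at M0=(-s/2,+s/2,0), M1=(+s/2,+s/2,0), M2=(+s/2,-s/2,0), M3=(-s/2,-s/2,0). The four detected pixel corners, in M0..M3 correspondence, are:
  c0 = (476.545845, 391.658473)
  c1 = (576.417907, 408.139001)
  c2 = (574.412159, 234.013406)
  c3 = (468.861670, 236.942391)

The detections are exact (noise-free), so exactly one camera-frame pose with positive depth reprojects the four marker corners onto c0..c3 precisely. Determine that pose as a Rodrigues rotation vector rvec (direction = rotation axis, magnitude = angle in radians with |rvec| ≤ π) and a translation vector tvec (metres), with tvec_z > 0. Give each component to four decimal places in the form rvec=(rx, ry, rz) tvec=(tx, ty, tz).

Intrinsics K: fx=408.6, fy=774.4, cx=334.6, cy=242.3
Marker side s = 0.248 m; corners in marker frame (Z=0):
  M0 = (-0.1240, +0.1240, 0)
  M1 = (+0.1240, +0.1240, 0)
  M2 = (+0.1240, -0.1240, 0)
  M3 = (-0.1240, -0.1240, 0)
Detected image corners:
  c0 = (476.545845, 391.658473) px
  c1 = (576.417907, 408.139001) px
  c2 = (574.412159, 234.013406) px
  c3 = (468.861670, 236.942391) px
Planar DLT: solve 8×8 A·h = b for H (H[2,2]=1):
  H  [+159.04795 +149.06932 +521.03752]
  H  [-125.92342 +738.73389 +319.99037]
  H  [-0.48613 +0.24586 +1.00000]
B = K⁻¹H; ‖b₁‖=0.925386, ‖b₂‖=0.925386; λ = 2/(‖b₁‖+‖b₂‖) = 1.080631, sign → tz>0 ⇒ λ=+1.080631
r₁ = λ·B[:,0] = (+0.85082,-0.01135,-0.52533); r₂ = λ·B[:,1] = (+0.17668,+0.94773,+0.26568)
r₃ = r₁×r₂ = (+0.49485,-0.31886,+0.80836); SVD([r₁ r₂ r₃]) → R = UVᵀ:
  R  [+0.85082 +0.17668 +0.49485]
  R  [-0.01135 +0.94773 -0.31886]
  R  [-0.52533 +0.26568 +0.80836]
t = (+0.49307, +0.10841, +1.08063) m
tr R = 2.606917; θ = arccos((tr R − 1)/2) = 0.637715 rad = 36.538°
axis k = ((R−Rᵀ)₃₂, (R−Rᵀ)₁₃, (R−Rᵀ)₂₁) / (2 sinθ) = (+0.490914, +0.856777, -0.157915)
rvec = θ·k = (+0.313063, +0.546379, -0.100705)

rvec=(0.3131, 0.5464, -0.1007) tvec=(0.4931, 0.1084, 1.0806)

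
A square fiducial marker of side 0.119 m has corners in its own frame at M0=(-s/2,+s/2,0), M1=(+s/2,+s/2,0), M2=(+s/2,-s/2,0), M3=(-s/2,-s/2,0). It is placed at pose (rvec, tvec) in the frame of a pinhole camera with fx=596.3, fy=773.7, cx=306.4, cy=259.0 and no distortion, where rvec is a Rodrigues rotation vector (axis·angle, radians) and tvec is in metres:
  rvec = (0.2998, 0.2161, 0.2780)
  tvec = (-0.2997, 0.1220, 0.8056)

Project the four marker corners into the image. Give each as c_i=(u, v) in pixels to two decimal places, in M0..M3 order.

c0=(42.28, 406.19) c1=(117.62, 443.70) c2=(130.00, 343.91) c3=(50.76, 307.11)

Intrinsics K: fx=596.3, fy=773.7, cx=306.4, cy=259.0
Marker side s = 0.119 m; corners in marker frame (Z=0):
  M0 = (-0.0595, +0.0595, 0)
  M1 = (+0.0595, +0.0595, 0)
  M2 = (+0.0595, -0.0595, 0)
  M3 = (-0.0595, -0.0595, 0)
rvec = (0.2998, 0.2161, 0.2780), |rvec| = θ = 0.46245 rad = 26.497°
Rodrigues: sinθ=0.44615, 1−cosθ=0.10504; R = I + sinθ·[k]× + (1−cosθ)·[k]×²:
    [+0.93911 -0.23638 +0.24941]
    [+0.30002 +0.91790 -0.25972]
    [-0.16754 +0.31873 +0.93292]
t = (-0.2997, 0.1220, 0.8056) m
M0: Pc = R·M0+t = (-0.36964, +0.15876, +0.83453); u = 596.3·(-0.36964)/0.83453 + 306.4 = 42.2800, v = 773.7·(+0.15876)/0.83453 + 259.0 = 406.1907
M1: Pc = R·M1+t = (-0.25789, +0.19447, +0.81460); u = 596.3·(-0.25789)/0.81460 + 306.4 = 117.6212, v = 773.7·(+0.19447)/0.81460 + 259.0 = 443.7029
M2: Pc = R·M2+t = (-0.22976, +0.08524, +0.77667); u = 596.3·(-0.22976)/0.77667 + 306.4 = 129.9984, v = 773.7·(+0.08524)/0.77667 + 259.0 = 343.9106
M3: Pc = R·M3+t = (-0.34151, +0.04953, +0.79660); u = 596.3·(-0.34151)/0.79660 + 306.4 = 50.7601, v = 773.7·(+0.04953)/0.79660 + 259.0 = 307.1099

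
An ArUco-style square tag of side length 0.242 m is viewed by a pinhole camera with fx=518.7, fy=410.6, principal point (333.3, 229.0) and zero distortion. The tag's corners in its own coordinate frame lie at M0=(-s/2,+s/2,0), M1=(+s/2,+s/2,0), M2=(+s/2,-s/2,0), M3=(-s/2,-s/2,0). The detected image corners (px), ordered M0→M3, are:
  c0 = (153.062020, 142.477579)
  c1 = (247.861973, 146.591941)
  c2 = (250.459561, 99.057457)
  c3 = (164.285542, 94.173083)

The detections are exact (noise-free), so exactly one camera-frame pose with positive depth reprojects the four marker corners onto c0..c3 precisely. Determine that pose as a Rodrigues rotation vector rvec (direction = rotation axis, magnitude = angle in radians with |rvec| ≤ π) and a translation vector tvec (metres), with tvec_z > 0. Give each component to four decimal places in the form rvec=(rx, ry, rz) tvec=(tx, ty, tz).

Intrinsics K: fx=518.7, fy=410.6, cx=333.3, cy=229.0
Marker side s = 0.242 m; corners in marker frame (Z=0):
  M0 = (-0.1210, +0.1210, 0)
  M1 = (+0.1210, +0.1210, 0)
  M2 = (+0.1210, -0.1210, 0)
  M3 = (-0.1210, -0.1210, 0)
Detected image corners:
  c0 = (153.062020, 142.477579) px
  c1 = (247.861973, 146.591941) px
  c2 = (250.459561, 99.057457) px
  c3 = (164.285542, 94.173083) px
Planar DLT: solve 8×8 A·h = b for H (H[2,2]=1):
  H  [+394.01286 -107.06250 +204.64065]
  H  [+31.04387 +151.44337 +119.48367]
  H  [+0.10265 -0.38608 +1.00000]
B = K⁻¹H; ‖b₁‖=0.701450, ‖b₂‖=0.701450; λ = 2/(‖b₁‖+‖b₂‖) = 1.425617, sign → tz>0 ⇒ λ=+1.425617
r₁ = λ·B[:,0] = (+0.98889,+0.02617,+0.14634); r₂ = λ·B[:,1] = (+0.05941,+0.83279,-0.55040)
r₃ = r₁×r₂ = (-0.13627,+0.55298,+0.82198); SVD([r₁ r₂ r₃]) → R = UVᵀ:
  R  [+0.98889 +0.05941 -0.13627]
  R  [+0.02617 +0.83279 +0.55298]
  R  [+0.14634 -0.55040 +0.82198]
t = (-0.35361, -0.38024, +1.42562) m
tr R = 2.643650; θ = arccos((tr R − 1)/2) = 0.606189 rad = 34.732°
axis k = ((R−Rᵀ)₃₂, (R−Rᵀ)₁₃, (R−Rᵀ)₂₁) / (2 sinθ) = (-0.968315, -0.248020, -0.029176)
rvec = θ·k = (-0.586983, -0.150347, -0.017686)

rvec=(-0.5870, -0.1503, -0.0177) tvec=(-0.3536, -0.3802, 1.4256)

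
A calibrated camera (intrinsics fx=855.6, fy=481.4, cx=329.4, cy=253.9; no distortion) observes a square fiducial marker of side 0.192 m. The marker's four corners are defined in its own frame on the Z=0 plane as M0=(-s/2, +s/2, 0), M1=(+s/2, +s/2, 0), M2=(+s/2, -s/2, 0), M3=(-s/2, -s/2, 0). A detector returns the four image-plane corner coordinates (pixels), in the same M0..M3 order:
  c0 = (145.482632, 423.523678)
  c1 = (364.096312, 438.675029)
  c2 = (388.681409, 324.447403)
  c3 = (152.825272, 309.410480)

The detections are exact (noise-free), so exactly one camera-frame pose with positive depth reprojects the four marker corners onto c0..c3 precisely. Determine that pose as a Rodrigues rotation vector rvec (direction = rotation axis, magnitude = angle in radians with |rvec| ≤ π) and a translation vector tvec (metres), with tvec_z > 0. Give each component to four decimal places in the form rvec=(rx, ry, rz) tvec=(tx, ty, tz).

rvec=(0.2820, 0.0558, 0.1007) tvec=(-0.0566, 0.1820, 0.7169)

Intrinsics K: fx=855.6, fy=481.4, cx=329.4, cy=253.9
Marker side s = 0.192 m; corners in marker frame (Z=0):
  M0 = (-0.0960, +0.0960, 0)
  M1 = (+0.0960, +0.0960, 0)
  M2 = (+0.0960, -0.0960, 0)
  M3 = (-0.0960, -0.0960, 0)
Detected image corners:
  c0 = (145.482632, 423.523678) px
  c1 = (364.096312, 438.675029) px
  c2 = (388.681409, 324.447403) px
  c3 = (152.825272, 309.410480) px
Planar DLT: solve 8×8 A·h = b for H (H[2,2]=1):
  H  [+1166.86656 +19.89784 +261.85058]
  H  [+57.33005 +740.95221 +376.11677]
  H  [-0.05694 +0.39121 +1.00000]
B = K⁻¹H; ‖b₁‖=1.394884, ‖b₂‖=1.394884; λ = 2/(‖b₁‖+‖b₂‖) = 0.716905, sign → tz>0 ⇒ λ=+0.716905
r₁ = λ·B[:,0] = (+0.99343,+0.10691,-0.04082); r₂ = λ·B[:,1] = (-0.09130,+0.95551,+0.28046)
r₃ = r₁×r₂ = (+0.06899,-0.27489,+0.95900); SVD([r₁ r₂ r₃]) → R = UVᵀ:
  R  [+0.99343 -0.09130 +0.06899]
  R  [+0.10691 +0.95551 -0.27489]
  R  [-0.04082 +0.28046 +0.95900]
t = (-0.05660, +0.18201, +0.71691) m
tr R = 2.907943; θ = arccos((tr R − 1)/2) = 0.304584 rad = 17.451°
axis k = ((R−Rᵀ)₃₂, (R−Rᵀ)₁₃, (R−Rᵀ)₂₁) / (2 sinθ) = (+0.925894, +0.183077, +0.330460)
rvec = θ·k = (+0.282013, +0.055762, +0.100653)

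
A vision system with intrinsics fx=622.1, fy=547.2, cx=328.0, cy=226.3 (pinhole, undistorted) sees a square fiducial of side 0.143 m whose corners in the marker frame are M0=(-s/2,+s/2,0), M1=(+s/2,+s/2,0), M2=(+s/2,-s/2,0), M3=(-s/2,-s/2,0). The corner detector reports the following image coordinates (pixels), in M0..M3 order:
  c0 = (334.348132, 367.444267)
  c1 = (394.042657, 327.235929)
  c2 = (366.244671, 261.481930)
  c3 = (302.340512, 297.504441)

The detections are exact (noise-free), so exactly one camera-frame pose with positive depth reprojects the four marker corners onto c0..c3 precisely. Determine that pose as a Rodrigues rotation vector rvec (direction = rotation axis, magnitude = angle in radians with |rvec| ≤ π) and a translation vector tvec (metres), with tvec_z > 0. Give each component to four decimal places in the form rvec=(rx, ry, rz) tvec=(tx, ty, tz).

rvec=(0.0963, -0.6378, -0.4165) tvec=(0.0370, 0.1612, 1.0150)

Intrinsics K: fx=622.1, fy=547.2, cx=328.0, cy=226.3
Marker side s = 0.143 m; corners in marker frame (Z=0):
  M0 = (-0.0715, +0.0715, 0)
  M1 = (+0.0715, +0.0715, 0)
  M2 = (+0.0715, -0.0715, 0)
  M3 = (-0.0715, -0.0715, 0)
Detected image corners:
  c0 = (334.348132, 367.444267) px
  c1 = (394.042657, 327.235929) px
  c2 = (366.244671, 261.481930) px
  c3 = (302.340512, 297.504441) px
Planar DLT: solve 8×8 A·h = b for H (H[2,2]=1):
  H  [+623.89787 +282.01215 +350.68323]
  H  [-94.49744 +539.82086 +313.17802]
  H  [+0.54963 +0.21040 +1.00000]
B = K⁻¹H; ‖b₁‖=0.985193, ‖b₂‖=0.985192; λ = 2/(‖b₁‖+‖b₂‖) = 1.015030, sign → tz>0 ⇒ λ=+1.015030
r₁ = λ·B[:,0] = (+0.72382,-0.40601,+0.55789); r₂ = λ·B[:,1] = (+0.34754,+0.91302,+0.21356)
r₃ = r₁×r₂ = (-0.59608,+0.03931,+0.80196); SVD([r₁ r₂ r₃]) → R = UVᵀ:
  R  [+0.72382 +0.34754 -0.59608]
  R  [-0.40601 +0.91302 +0.03931]
  R  [+0.55789 +0.21356 +0.80196]
t = (+0.03701, +0.16115, +1.01503) m
tr R = 2.438802; θ = arccos((tr R − 1)/2) = 0.767857 rad = 43.995°
axis k = ((R−Rᵀ)₃₂, (R−Rᵀ)₁₃, (R−Rᵀ)₂₁) / (2 sinθ) = (+0.125432, -0.830680, -0.542437)
rvec = θ·k = (+0.096314, -0.637843, -0.416514)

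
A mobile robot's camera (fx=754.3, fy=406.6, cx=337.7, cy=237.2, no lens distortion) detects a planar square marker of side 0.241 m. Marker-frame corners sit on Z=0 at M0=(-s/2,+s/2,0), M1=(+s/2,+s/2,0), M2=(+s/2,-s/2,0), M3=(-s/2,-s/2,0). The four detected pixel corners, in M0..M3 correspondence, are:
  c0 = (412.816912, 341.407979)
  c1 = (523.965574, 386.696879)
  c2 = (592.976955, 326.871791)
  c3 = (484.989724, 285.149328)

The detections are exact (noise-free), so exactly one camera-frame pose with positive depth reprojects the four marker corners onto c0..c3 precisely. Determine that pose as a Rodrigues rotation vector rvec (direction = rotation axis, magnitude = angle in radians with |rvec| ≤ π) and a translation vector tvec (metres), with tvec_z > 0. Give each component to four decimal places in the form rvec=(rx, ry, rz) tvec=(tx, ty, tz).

rvec=(-0.3111, 0.0643, 0.6406) tvec=(0.3053, 0.3303, 1.3865)

Intrinsics K: fx=754.3, fy=406.6, cx=337.7, cy=237.2
Marker side s = 0.241 m; corners in marker frame (Z=0):
  M0 = (-0.1205, +0.1205, 0)
  M1 = (+0.1205, +0.1205, 0)
  M2 = (+0.1205, -0.1205, 0)
  M3 = (-0.1205, -0.1205, 0)
Detected image corners:
  c0 = (412.816912, 341.407979) px
  c1 = (523.965574, 386.696879) px
  c2 = (592.976955, 326.871791) px
  c3 = (484.989724, 285.149328) px
Planar DLT: solve 8×8 A·h = b for H (H[2,2]=1):
  H  [+398.36833 -389.46128 +503.76629]
  H  [+143.02270 +176.57721 +334.06974]
  H  [-0.11142 -0.19151 +1.00000]
B = K⁻¹H; ‖b₁‖=0.721243, ‖b₂‖=0.721243; λ = 2/(‖b₁‖+‖b₂‖) = 1.386496, sign → tz>0 ⇒ λ=+1.386496
r₁ = λ·B[:,0] = (+0.80141,+0.57782,-0.15448); r₂ = λ·B[:,1] = (-0.59700,+0.75702,-0.26552)
r₃ = r₁×r₂ = (-0.03648,+0.30502,+0.95165); SVD([r₁ r₂ r₃]) → R = UVᵀ:
  R  [+0.80141 -0.59700 -0.03648]
  R  [+0.57782 +0.75702 +0.30502]
  R  [-0.15448 -0.26552 +0.95165]
t = (+0.30525, +0.33032, +1.38650) m
tr R = 2.510081; θ = arccos((tr R − 1)/2) = 0.715080 rad = 40.971°
axis k = ((R−Rᵀ)₃₂, (R−Rᵀ)₁₃, (R−Rᵀ)₂₁) / (2 sinθ) = (-0.435078, +0.089980, +0.895885)
rvec = θ·k = (-0.311116, +0.064343, +0.640630)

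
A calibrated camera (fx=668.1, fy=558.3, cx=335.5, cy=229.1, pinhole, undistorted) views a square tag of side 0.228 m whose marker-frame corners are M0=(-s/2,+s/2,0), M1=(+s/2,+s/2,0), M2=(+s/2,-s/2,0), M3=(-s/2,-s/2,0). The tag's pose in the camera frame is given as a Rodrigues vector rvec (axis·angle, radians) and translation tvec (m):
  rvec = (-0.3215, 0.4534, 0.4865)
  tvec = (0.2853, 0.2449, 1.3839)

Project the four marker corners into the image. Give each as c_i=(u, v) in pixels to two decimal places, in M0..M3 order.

c0=(399.99, 346.33) c1=(497.42, 392.72) c2=(550.19, 308.54) c3=(451.60, 269.91)

Intrinsics K: fx=668.1, fy=558.3, cx=335.5, cy=229.1
Marker side s = 0.228 m; corners in marker frame (Z=0):
  M0 = (-0.1140, +0.1140, 0)
  M1 = (+0.1140, +0.1140, 0)
  M2 = (+0.1140, -0.1140, 0)
  M3 = (-0.1140, -0.1140, 0)
rvec = (-0.3215, 0.4534, 0.4865), |rvec| = θ = 0.73866 rad = 42.322°
Rodrigues: sinθ=0.67330, 1−cosθ=0.26063; R = I + sinθ·[k]× + (1−cosθ)·[k]×²:
    [+0.78875 -0.51308 +0.33857]
    [+0.37382 +0.83757 +0.39842]
    [-0.48799 -0.18769 +0.85243]
t = (0.2853, 0.2449, 1.3839) m
M0: Pc = R·M0+t = (+0.13689, +0.29777, +1.41813); u = 668.1·(+0.13689)/1.41813 + 335.5 = 399.9913, v = 558.3·(+0.29777)/1.41813 + 229.1 = 346.3268
M1: Pc = R·M1+t = (+0.31673, +0.38300, +1.30687); u = 668.1·(+0.31673)/1.30687 + 335.5 = 497.4167, v = 558.3·(+0.38300)/1.30687 + 229.1 = 392.7181
M2: Pc = R·M2+t = (+0.43371, +0.19203, +1.34967); u = 668.1·(+0.43371)/1.34967 + 335.5 = 550.1907, v = 558.3·(+0.19203)/1.34967 + 229.1 = 308.5359
M3: Pc = R·M3+t = (+0.25387, +0.10680, +1.46093); u = 668.1·(+0.25387)/1.46093 + 335.5 = 451.5998, v = 558.3·(+0.10680)/1.46093 + 229.1 = 269.9147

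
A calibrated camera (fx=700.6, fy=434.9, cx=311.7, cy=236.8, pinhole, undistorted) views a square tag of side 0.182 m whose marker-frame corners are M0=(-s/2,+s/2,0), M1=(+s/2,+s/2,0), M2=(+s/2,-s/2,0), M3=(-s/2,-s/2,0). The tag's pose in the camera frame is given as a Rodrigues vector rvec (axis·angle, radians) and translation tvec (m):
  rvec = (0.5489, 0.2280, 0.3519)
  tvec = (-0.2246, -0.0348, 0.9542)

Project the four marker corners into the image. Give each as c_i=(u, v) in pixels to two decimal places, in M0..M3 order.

c0=(82.43, 237.92) c1=(195.05, 268.60) c2=(219.83, 201.67) c3=(94.44, 169.23)

Intrinsics K: fx=700.6, fy=434.9, cx=311.7, cy=236.8
Marker side s = 0.182 m; corners in marker frame (Z=0):
  M0 = (-0.0910, +0.0910, 0)
  M1 = (+0.0910, +0.0910, 0)
  M2 = (+0.0910, -0.0910, 0)
  M3 = (-0.0910, -0.0910, 0)
rvec = (0.5489, 0.2280, 0.3519), |rvec| = θ = 0.69073 rad = 39.576°
Rodrigues: sinθ=0.63710, 1−cosθ=0.22922; R = I + sinθ·[k]× + (1−cosθ)·[k]×²:
    [+0.91553 -0.26445 +0.30310]
    [+0.38470 +0.79576 -0.46774]
    [-0.11750 +0.54483 +0.83027]
t = (-0.2246, -0.0348, 0.9542) m
M0: Pc = R·M0+t = (-0.33198, +0.00261, +1.01447); u = 700.6·(-0.33198)/1.01447 + 311.7 = 82.4338, v = 434.9·(+0.00261)/1.01447 + 236.8 = 237.9171
M1: Pc = R·M1+t = (-0.16535, +0.07262, +0.99309); u = 700.6·(-0.16535)/0.99309 + 311.7 = 195.0482, v = 434.9·(+0.07262)/0.99309 + 236.8 = 268.6031
M2: Pc = R·M2+t = (-0.11722, -0.07221, +0.89393); u = 700.6·(-0.11722)/0.89393 + 311.7 = 219.8297, v = 434.9·(-0.07221)/0.89393 + 236.8 = 201.6716
M3: Pc = R·M3+t = (-0.28385, -0.14222, +0.91531); u = 700.6·(-0.28385)/0.91531 + 311.7 = 94.4365, v = 434.9·(-0.14222)/0.91531 + 236.8 = 169.2250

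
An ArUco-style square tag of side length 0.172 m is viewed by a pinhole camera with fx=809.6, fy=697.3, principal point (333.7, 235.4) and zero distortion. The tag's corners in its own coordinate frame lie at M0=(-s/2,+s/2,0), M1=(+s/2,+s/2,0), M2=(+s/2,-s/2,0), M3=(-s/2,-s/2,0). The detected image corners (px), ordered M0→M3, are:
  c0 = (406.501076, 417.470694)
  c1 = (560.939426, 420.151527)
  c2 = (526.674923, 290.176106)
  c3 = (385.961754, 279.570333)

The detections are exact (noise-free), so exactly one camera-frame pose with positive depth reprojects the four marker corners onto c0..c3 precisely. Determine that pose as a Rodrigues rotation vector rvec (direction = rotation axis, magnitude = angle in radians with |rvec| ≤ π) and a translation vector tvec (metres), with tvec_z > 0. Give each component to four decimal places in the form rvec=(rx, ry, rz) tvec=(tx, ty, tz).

rvec=(-0.5498, -0.3415, 0.0109) tvec=(0.1436, 0.1366, 0.8424)

Intrinsics K: fx=809.6, fy=697.3, cx=333.7, cy=235.4
Marker side s = 0.172 m; corners in marker frame (Z=0):
  M0 = (-0.0860, +0.0860, 0)
  M1 = (+0.0860, +0.0860, 0)
  M2 = (+0.0860, -0.0860, 0)
  M3 = (-0.0860, -0.0860, 0)
Detected image corners:
  c0 = (406.501076, 417.470694) px
  c1 = (560.939426, 420.151527) px
  c2 = (526.674923, 290.176106) px
  c3 = (385.961754, 279.570333) px
Planar DLT: solve 8×8 A·h = b for H (H[2,2]=1):
  H  [+1031.81944 -126.21632 +471.67532]
  H  [+171.51722 +563.26691 +348.43464]
  H  [+0.37427 -0.61022 +1.00000]
B = K⁻¹H; ‖b₁‖=1.187126, ‖b₂‖=1.187126; λ = 2/(‖b₁‖+‖b₂‖) = 0.842371, sign → tz>0 ⇒ λ=+0.842371
r₁ = λ·B[:,0] = (+0.94364,+0.10077,+0.31528); r₂ = λ·B[:,1] = (+0.08055,+0.85398,-0.51403)
r₃ = r₁×r₂ = (-0.32104,+0.51045,+0.79773); SVD([r₁ r₂ r₃]) → R = UVᵀ:
  R  [+0.94364 +0.08055 -0.32104]
  R  [+0.10077 +0.85398 +0.51045]
  R  [+0.31528 -0.51403 +0.79773]
t = (+0.14356, +0.13655, +0.84237) m
tr R = 2.595349; θ = arccos((tr R − 1)/2) = 0.647367 rad = 37.091°
axis k = ((R−Rᵀ)₃₂, (R−Rᵀ)₁₃, (R−Rᵀ)₂₁) / (2 sinθ) = (-0.849362, -0.527545, +0.016765)
rvec = θ·k = (-0.549849, -0.341515, +0.010853)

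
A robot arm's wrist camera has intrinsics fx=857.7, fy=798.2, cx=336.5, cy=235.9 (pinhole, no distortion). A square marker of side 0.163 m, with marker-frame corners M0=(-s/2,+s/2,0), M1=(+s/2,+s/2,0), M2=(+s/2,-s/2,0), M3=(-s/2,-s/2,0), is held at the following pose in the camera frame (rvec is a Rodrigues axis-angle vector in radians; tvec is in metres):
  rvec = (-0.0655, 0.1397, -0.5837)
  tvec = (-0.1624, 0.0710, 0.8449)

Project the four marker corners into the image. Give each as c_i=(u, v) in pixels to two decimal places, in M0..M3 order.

Intrinsics K: fx=857.7, fy=798.2, cx=336.5, cy=235.9
Marker side s = 0.163 m; corners in marker frame (Z=0):
  M0 = (-0.0815, +0.0815, 0)
  M1 = (+0.0815, +0.0815, 0)
  M2 = (+0.0815, -0.0815, 0)
  M3 = (-0.0815, -0.0815, 0)
rvec = (-0.0655, 0.1397, -0.5837), |rvec| = θ = 0.60375 rad = 34.592°
Rodrigues: sinθ=0.56773, 1−cosθ=0.17679; R = I + sinθ·[k]× + (1−cosθ)·[k]×²:
    [+0.82529 +0.54444 +0.14991]
    [-0.55332 +0.83268 +0.02204]
    [-0.11282 -0.10114 +0.98845]
t = (-0.1624, 0.0710, 0.8449) m
M0: Pc = R·M0+t = (-0.18529, +0.18396, +0.84585); u = 857.7·(-0.18529)/0.84585 + 336.5 = 148.6152, v = 798.2·(+0.18396)/0.84585 + 235.9 = 409.4951
M1: Pc = R·M1+t = (-0.05077, +0.09377, +0.82746); u = 857.7·(-0.05077)/0.82746 + 336.5 = 283.8783, v = 798.2·(+0.09377)/0.82746 + 235.9 = 326.3520
M2: Pc = R·M2+t = (-0.13951, -0.04196, +0.84395); u = 857.7·(-0.13951)/0.84395 + 336.5 = 194.7161, v = 798.2·(-0.04196)/0.84395 + 235.9 = 196.2158
M3: Pc = R·M3+t = (-0.27403, +0.04823, +0.86234); u = 857.7·(-0.27403)/0.86234 + 336.5 = 63.9404, v = 798.2·(+0.04823)/0.86234 + 235.9 = 280.5447

c0=(148.62, 409.50) c1=(283.88, 326.35) c2=(194.72, 196.22) c3=(63.94, 280.54)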